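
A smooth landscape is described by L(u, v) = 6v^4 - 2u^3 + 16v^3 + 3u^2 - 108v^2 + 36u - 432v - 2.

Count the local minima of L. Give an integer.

2

L separates as a function of u plus a function of v, so ∇L=0 decouples.
∂L/∂u = -6(u - 3)(u + 2) = 0 at u ∈ {-2, 3}; ∂L/∂v = 24(v - 3)(v + 2)(v + 3) = 0 at v ∈ {-3, -2, 3}.
The Hessian is diagonal: diag(L_uu, L_vv). Second derivatives: L_uu(-2)=30, L_uu(3)=-30; L_vv(-3)=144, L_vv(-2)=-120, L_vv(3)=720.
Local minima occur where both diagonal entries positive: (-2, -3), (-2, 3). Count: 2.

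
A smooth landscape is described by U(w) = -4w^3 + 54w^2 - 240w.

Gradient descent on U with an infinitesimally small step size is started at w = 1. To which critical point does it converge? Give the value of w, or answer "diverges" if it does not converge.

4

U'(w) = -12(w - 5)(w - 4), so U'(1) = -144.
Gradient descent moves in the -U' direction, i.e. w is increasing.
The nearest critical point in that direction is w = 4, where U'' = 12 > 0 (a local minimum). The iterate converges there.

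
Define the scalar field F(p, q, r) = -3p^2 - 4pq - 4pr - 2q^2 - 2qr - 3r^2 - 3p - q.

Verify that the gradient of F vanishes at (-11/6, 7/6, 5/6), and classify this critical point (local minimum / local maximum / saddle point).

∇F = (-6p - 4q - 4r - 3, -4p - 4q - 2r - 1, -4p - 2q - 6r); substituting (-11/6, 7/6, 5/6) gives ∇F = (0, 0, 0), so (-11/6, 7/6, 5/6) is indeed a critical point.
The Hessian is constant: H = [[-6, -4, -4], [-4, -4, -2], [-4, -2, -6]].
Leading principal minors: Δ₁ = -6, Δ₂ = 8, Δ₃ = -24.
The minors alternate sign starting negative (−, +, −), so H is negative definite: a local maximum.

local maximum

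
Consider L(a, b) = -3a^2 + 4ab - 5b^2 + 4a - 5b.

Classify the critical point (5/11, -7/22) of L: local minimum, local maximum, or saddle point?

The Hessian of L is constant: H = [[-6, 4], [4, -10]].
det(H) = (-6)·(-10) − 4² = 44.
det(H) > 0 and tr(H) = -16 < 0, so H is negative definite and the point is a local maximum.

local maximum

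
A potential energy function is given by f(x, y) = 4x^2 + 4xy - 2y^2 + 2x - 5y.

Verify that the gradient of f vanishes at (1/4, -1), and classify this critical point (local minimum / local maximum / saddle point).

saddle point

∇f = (8x + 4y + 2, 4x - 4y - 5); substituting (1/4, -1) gives ∇f = (0, 0), so (1/4, -1) is indeed a critical point.
The Hessian of f is constant: H = [[8, 4], [4, -4]].
det(H) = 8·(-4) − 4² = -48.
Since det(H) < 0, H is indefinite and the critical point is a saddle point.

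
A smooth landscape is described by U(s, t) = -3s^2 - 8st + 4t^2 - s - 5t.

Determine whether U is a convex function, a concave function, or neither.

U is quadratic, so its Hessian is the constant matrix H = [[-6, -8], [-8, 8]].
det(H) = -112, tr(H) = 2.
det(H) < 0, so H is indefinite: neither convex nor concave.

neither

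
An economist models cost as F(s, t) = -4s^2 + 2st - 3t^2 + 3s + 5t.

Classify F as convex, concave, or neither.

F is quadratic, so its Hessian is the constant matrix H = [[-8, 2], [2, -6]].
det(H) = 44, tr(H) = -14.
det(H) > 0 and tr(H) < 0, so H is negative definite everywhere: concave.

concave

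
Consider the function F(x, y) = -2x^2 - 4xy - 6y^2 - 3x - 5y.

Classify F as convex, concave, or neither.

concave

F is quadratic, so its Hessian is the constant matrix H = [[-4, -4], [-4, -12]].
det(H) = 32, tr(H) = -16.
det(H) > 0 and tr(H) < 0, so H is negative definite everywhere: concave.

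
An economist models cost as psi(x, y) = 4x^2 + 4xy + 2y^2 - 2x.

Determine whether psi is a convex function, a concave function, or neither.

psi is quadratic, so its Hessian is the constant matrix H = [[8, 4], [4, 4]].
det(H) = 16, tr(H) = 12.
det(H) > 0 and tr(H) > 0, so H is positive definite everywhere: convex.

convex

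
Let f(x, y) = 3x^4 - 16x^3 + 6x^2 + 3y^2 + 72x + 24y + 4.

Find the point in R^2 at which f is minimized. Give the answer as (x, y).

f(x,y) separates as P(x) + Q(y) + 4, so its minimum is min P + min Q + 4.
P'(x) = 12(x - 3)(x - 2)(x + 1) vanishes at x ∈ {-1, 2, 3}; Q'(y) = 6y + 24 vanishes at y ∈ {-4}.
Local minima of P (where P''>0): P(-1)=-47, P(3)=81. Local minima of Q: Q(-4)=-48.
So the global minimum of f is P(-1) + Q(-4) + 4 = -47 − 48 + 4 = -91, attained at (-1, -4).

(-1, -4)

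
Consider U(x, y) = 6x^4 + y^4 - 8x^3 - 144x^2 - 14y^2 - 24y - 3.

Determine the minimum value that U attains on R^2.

-1400

U(x,y) separates as P(x) + Q(y) − 3, so its minimum is min P + min Q − 3.
P'(x) = 24x(x - 4)(x + 3) vanishes at x ∈ {-3, 0, 4}; Q'(y) = 4(y - 3)(y + 1)(y + 2) vanishes at y ∈ {-2, -1, 3}.
Local minima of P (where P''>0): P(-3)=-594, P(4)=-1280. Local minima of Q: Q(-2)=8, Q(3)=-117.
So the global minimum of U is P(4) + Q(3) − 3 = -1280 − 117 − 3 = -1400, attained at (4, 3).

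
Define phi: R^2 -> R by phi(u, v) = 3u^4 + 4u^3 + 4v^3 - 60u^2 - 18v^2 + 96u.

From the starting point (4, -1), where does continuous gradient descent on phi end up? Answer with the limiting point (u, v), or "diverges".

diverges

phi is separable, so gradient descent decouples: u follows -∂phi/∂u, v follows -∂phi/∂v.
∂phi/∂u = 12(u - 2)(u - 1)(u + 4); at u=4 this is 576, so u decreases.
∂phi/∂v = 12v(v - 3); at v=-1 this is 48, so v decreases.
The v-coordinate has no critical point in that direction and runs off to infinity.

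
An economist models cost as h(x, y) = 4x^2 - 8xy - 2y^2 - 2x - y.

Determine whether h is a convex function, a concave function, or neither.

neither

h is quadratic, so its Hessian is the constant matrix H = [[8, -8], [-8, -4]].
det(H) = -96, tr(H) = 4.
det(H) < 0, so H is indefinite: neither convex nor concave.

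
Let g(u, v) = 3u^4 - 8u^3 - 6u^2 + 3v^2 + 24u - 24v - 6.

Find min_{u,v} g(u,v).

-73

g(u,v) separates as P(u) + Q(v) − 6, so its minimum is min P + min Q − 6.
P'(u) = 12(u - 2)(u - 1)(u + 1) vanishes at u ∈ {-1, 1, 2}; Q'(v) = 6v - 24 vanishes at v ∈ {4}.
Local minima of P (where P''>0): P(-1)=-19, P(2)=8. Local minima of Q: Q(4)=-48.
So the global minimum of g is P(-1) + Q(4) − 6 = -19 − 48 − 6 = -73, attained at (-1, 4).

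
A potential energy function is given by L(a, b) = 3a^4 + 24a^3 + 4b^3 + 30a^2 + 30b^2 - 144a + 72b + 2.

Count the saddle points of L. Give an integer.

L separates as a function of a plus a function of b, so ∇L=0 decouples.
∂L/∂a = 12(a - 1)(a + 3)(a + 4) = 0 at a ∈ {-4, -3, 1}; ∂L/∂b = 12(b + 2)(b + 3) = 0 at b ∈ {-3, -2}.
The Hessian is diagonal: diag(L_aa, L_bb). Second derivatives: L_aa(-4)=60, L_aa(-3)=-48, L_aa(1)=240; L_bb(-3)=-12, L_bb(-2)=12.
Saddle points occur where the two diagonal entries have opposite signs: (-4, -3), (-3, -2), (1, -3). Count: 3.

3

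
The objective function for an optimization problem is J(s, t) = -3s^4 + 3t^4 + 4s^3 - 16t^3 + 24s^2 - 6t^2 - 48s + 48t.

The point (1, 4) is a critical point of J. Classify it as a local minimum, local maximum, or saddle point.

The mixed partial ∂²J/∂s∂t is 0, so the Hessian at any point is diag(J_ss, J_tt) = diag(12(-3s^2 + 2s + 4), 12(3t^2 - 8t - 1)).
At (1, 4): H = diag(36, 180).
Both eigenvalues are positive, so H is positive definite: a local minimum.

local minimum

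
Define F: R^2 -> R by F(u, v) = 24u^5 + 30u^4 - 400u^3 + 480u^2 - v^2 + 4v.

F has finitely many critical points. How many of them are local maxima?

F separates as a function of u plus a function of v, so ∇F=0 decouples.
∂F/∂u = 120u(u - 2)(u - 1)(u + 4) = 0 at u ∈ {-4, 0, 1, 2}; ∂F/∂v = -2(v - 2) = 0 at v ∈ {2}.
The Hessian is diagonal: diag(F_uu, F_vv). Second derivatives: F_uu(-4)=-14400, F_uu(0)=960, F_uu(1)=-600, F_uu(2)=1440; F_vv(2)=-2.
Local maxima occur where both diagonal entries negative: (-4, 2), (1, 2). Count: 2.

2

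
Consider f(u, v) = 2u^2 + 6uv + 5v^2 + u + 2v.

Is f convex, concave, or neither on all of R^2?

f is quadratic, so its Hessian is the constant matrix H = [[4, 6], [6, 10]].
det(H) = 4, tr(H) = 14.
det(H) > 0 and tr(H) > 0, so H is positive definite everywhere: convex.

convex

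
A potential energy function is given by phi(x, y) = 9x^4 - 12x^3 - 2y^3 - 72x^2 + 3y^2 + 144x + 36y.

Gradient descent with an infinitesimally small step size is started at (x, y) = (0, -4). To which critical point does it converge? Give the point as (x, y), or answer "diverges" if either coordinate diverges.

(-2, -2)

phi is separable, so gradient descent decouples: x follows -∂phi/∂x, y follows -∂phi/∂y.
∂phi/∂x = 36(x - 2)(x - 1)(x + 2); at x=0 this is 144, so x decreases.
∂phi/∂y = -6(y - 3)(y + 2); at y=-4 this is -84, so y increases.
x converges to its nearest critical value -2 (a local min of the x-part); y converges to -2. The iterate converges to (-2, -2).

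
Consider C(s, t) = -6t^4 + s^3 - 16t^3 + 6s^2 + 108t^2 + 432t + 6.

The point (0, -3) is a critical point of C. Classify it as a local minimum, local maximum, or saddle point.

saddle point

The mixed partial ∂²C/∂s∂t is 0, so the Hessian at any point is diag(C_ss, C_tt) = diag(6(s + 2), 24(-3t^2 - 4t + 9)).
At (0, -3): H = diag(12, -144).
The eigenvalues have opposite signs, so H is indefinite: a saddle point.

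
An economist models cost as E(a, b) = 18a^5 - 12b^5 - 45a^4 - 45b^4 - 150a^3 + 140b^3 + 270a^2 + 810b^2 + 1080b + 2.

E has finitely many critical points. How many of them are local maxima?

4

E separates as a function of a plus a function of b, so ∇E=0 decouples.
∂E/∂a = 90a(a - 3)(a - 1)(a + 2) = 0 at a ∈ {-2, 0, 1, 3}; ∂E/∂b = -60(b - 3)(b + 1)(b + 2)(b + 3) = 0 at b ∈ {-3, -2, -1, 3}.
The Hessian is diagonal: diag(E_aa, E_bb). Second derivatives: E_aa(-2)=-2700, E_aa(0)=540, E_aa(1)=-540, E_aa(3)=2700; E_bb(-3)=720, E_bb(-2)=-300, E_bb(-1)=480, E_bb(3)=-7200.
Local maxima occur where both diagonal entries negative: (-2, -2), (-2, 3), (1, -2), (1, 3). Count: 4.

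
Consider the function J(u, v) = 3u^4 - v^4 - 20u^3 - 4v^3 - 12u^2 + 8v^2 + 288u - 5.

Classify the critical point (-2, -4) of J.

The mixed partial ∂²J/∂u∂v is 0, so the Hessian at any point is diag(J_uu, J_vv) = diag(12(3u^2 - 10u - 2), 4(-3v^2 - 6v + 4)).
At (-2, -4): H = diag(360, -80).
The eigenvalues have opposite signs, so H is indefinite: a saddle point.

saddle point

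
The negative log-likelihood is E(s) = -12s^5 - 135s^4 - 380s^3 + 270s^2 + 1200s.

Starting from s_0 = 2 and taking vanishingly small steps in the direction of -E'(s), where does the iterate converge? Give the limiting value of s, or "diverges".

E'(s) = -60(s - 1)(s + 1)(s + 4)(s + 5), so E'(2) = -7560.
Gradient descent moves in the -E' direction, i.e. s is increasing.
There is no critical point above s=2, and E' keeps the same sign, so the iterate runs off to +∞.

diverges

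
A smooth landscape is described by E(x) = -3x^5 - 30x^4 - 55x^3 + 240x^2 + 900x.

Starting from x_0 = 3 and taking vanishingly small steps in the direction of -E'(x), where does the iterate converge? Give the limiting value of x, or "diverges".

E'(x) = -15(x - 2)(x + 2)(x + 3)(x + 5), so E'(3) = -3600.
Gradient descent moves in the -E' direction, i.e. x is increasing.
There is no critical point above x=3, and E' keeps the same sign, so the iterate runs off to +∞.

diverges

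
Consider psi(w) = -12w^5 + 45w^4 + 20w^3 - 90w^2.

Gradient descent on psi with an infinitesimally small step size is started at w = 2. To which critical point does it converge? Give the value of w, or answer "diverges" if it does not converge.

psi'(w) = -60w(w - 3)(w - 1)(w + 1), so psi'(2) = 360.
Gradient descent moves in the -psi' direction, i.e. w is decreasing.
The nearest critical point in that direction is w = 1, where psi'' = 240 > 0 (a local minimum). The iterate converges there.

1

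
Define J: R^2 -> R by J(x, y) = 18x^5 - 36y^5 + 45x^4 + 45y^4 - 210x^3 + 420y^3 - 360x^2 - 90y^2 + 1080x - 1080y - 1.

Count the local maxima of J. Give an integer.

4

J separates as a function of x plus a function of y, so ∇J=0 decouples.
∂J/∂x = 90(x - 2)(x - 1)(x + 2)(x + 3) = 0 at x ∈ {-3, -2, 1, 2}; ∂J/∂y = -180(y - 3)(y - 1)(y + 1)(y + 2) = 0 at y ∈ {-2, -1, 1, 3}.
The Hessian is diagonal: diag(J_xx, J_yy). Second derivatives: J_xx(-3)=-1800, J_xx(-2)=1080, J_xx(1)=-1080, J_xx(2)=1800; J_yy(-2)=2700, J_yy(-1)=-1440, J_yy(1)=2160, J_yy(3)=-7200.
Local maxima occur where both diagonal entries negative: (-3, -1), (-3, 3), (1, -1), (1, 3). Count: 4.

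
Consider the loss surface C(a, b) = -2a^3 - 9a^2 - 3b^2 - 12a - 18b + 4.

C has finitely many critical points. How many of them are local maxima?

1

C separates as a function of a plus a function of b, so ∇C=0 decouples.
∂C/∂a = -6(a + 1)(a + 2) = 0 at a ∈ {-2, -1}; ∂C/∂b = -6(b + 3) = 0 at b ∈ {-3}.
The Hessian is diagonal: diag(C_aa, C_bb). Second derivatives: C_aa(-2)=6, C_aa(-1)=-6; C_bb(-3)=-6.
Local maxima occur where both diagonal entries negative: (-1, -3). Count: 1.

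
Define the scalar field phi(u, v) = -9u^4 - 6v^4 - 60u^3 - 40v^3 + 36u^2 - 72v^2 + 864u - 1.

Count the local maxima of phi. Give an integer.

4

phi separates as a function of u plus a function of v, so ∇phi=0 decouples.
∂phi/∂u = -36(u - 2)(u + 3)(u + 4) = 0 at u ∈ {-4, -3, 2}; ∂phi/∂v = -24v(v + 2)(v + 3) = 0 at v ∈ {-3, -2, 0}.
The Hessian is diagonal: diag(phi_uu, phi_vv). Second derivatives: phi_uu(-4)=-216, phi_uu(-3)=180, phi_uu(2)=-1080; phi_vv(-3)=-72, phi_vv(-2)=48, phi_vv(0)=-144.
Local maxima occur where both diagonal entries negative: (-4, -3), (-4, 0), (2, -3), (2, 0). Count: 4.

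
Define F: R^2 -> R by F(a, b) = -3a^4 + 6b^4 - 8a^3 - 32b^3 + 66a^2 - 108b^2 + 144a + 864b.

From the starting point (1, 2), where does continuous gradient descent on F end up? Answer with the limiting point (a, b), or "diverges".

F is separable, so gradient descent decouples: a follows -∂F/∂a, b follows -∂F/∂b.
∂F/∂a = -12(a - 3)(a + 1)(a + 4); at a=1 this is 240, so a decreases.
∂F/∂b = 24(b - 4)(b - 3)(b + 3); at b=2 this is 240, so b decreases.
a converges to its nearest critical value -1 (a local min of the a-part); b converges to -3. The iterate converges to (-1, -3).

(-1, -3)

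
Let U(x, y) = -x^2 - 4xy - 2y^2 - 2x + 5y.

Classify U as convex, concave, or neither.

U is quadratic, so its Hessian is the constant matrix H = [[-2, -4], [-4, -4]].
det(H) = -8, tr(H) = -6.
det(H) < 0, so H is indefinite: neither convex nor concave.

neither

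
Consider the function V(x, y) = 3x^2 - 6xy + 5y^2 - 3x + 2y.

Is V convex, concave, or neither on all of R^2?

convex

V is quadratic, so its Hessian is the constant matrix H = [[6, -6], [-6, 10]].
det(H) = 24, tr(H) = 16.
det(H) > 0 and tr(H) > 0, so H is positive definite everywhere: convex.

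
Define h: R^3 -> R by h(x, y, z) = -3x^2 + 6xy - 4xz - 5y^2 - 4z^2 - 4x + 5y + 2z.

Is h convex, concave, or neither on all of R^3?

h is quadratic, so its Hessian is the constant matrix H = [[-6, 6, -4], [6, -10, 0], [-4, 0, -8]].
Leading principal minors: -6, 24, -32.
Signs alternate −, +, − ⇒ H ≺ 0 ⇒ concave.

concave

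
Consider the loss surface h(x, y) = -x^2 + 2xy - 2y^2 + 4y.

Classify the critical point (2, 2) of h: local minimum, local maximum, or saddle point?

The Hessian of h is constant: H = [[-2, 2], [2, -4]].
det(H) = (-2)·(-4) − 2² = 4.
det(H) > 0 and tr(H) = -6 < 0, so H is negative definite and the point is a local maximum.

local maximum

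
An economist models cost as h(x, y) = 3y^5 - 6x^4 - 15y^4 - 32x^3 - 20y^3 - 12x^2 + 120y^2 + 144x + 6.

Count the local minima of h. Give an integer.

2

h separates as a function of x plus a function of y, so ∇h=0 decouples.
∂h/∂x = -24(x - 1)(x + 2)(x + 3) = 0 at x ∈ {-3, -2, 1}; ∂h/∂y = 15y(y - 4)(y - 2)(y + 2) = 0 at y ∈ {-2, 0, 2, 4}.
The Hessian is diagonal: diag(h_xx, h_yy). Second derivatives: h_xx(-3)=-96, h_xx(-2)=72, h_xx(1)=-288; h_yy(-2)=-720, h_yy(0)=240, h_yy(2)=-240, h_yy(4)=720.
Local minima occur where both diagonal entries positive: (-2, 0), (-2, 4). Count: 2.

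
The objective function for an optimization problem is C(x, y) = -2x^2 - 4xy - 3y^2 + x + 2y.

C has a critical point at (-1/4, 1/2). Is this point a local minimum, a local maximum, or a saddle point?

The Hessian of C is constant: H = [[-4, -4], [-4, -6]].
det(H) = (-4)·(-6) − (-4)² = 8.
det(H) > 0 and tr(H) = -10 < 0, so H is negative definite and the point is a local maximum.

local maximum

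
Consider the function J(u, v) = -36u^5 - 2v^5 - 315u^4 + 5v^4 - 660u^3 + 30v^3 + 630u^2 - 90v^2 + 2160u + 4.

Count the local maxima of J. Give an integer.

J separates as a function of u plus a function of v, so ∇J=0 decouples.
∂J/∂u = -180(u - 1)(u + 1)(u + 3)(u + 4) = 0 at u ∈ {-4, -3, -1, 1}; ∂J/∂v = -10v(v - 3)(v - 2)(v + 3) = 0 at v ∈ {-3, 0, 2, 3}.
The Hessian is diagonal: diag(J_uu, J_vv). Second derivatives: J_uu(-4)=2700, J_uu(-3)=-1440, J_uu(-1)=2160, J_uu(1)=-7200; J_vv(-3)=900, J_vv(0)=-180, J_vv(2)=100, J_vv(3)=-180.
Local maxima occur where both diagonal entries negative: (-3, 0), (-3, 3), (1, 0), (1, 3). Count: 4.

4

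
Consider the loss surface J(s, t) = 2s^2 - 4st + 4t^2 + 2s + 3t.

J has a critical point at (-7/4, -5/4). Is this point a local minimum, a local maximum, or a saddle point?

The Hessian of J is constant: H = [[4, -4], [-4, 8]].
det(H) = 4·8 − (-4)² = 16.
det(H) > 0 and tr(H) = 12 > 0, so H is positive definite and the point is a local minimum.

local minimum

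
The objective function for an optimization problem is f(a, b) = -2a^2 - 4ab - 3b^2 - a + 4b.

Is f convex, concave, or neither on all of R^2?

concave

f is quadratic, so its Hessian is the constant matrix H = [[-4, -4], [-4, -6]].
det(H) = 8, tr(H) = -10.
det(H) > 0 and tr(H) < 0, so H is negative definite everywhere: concave.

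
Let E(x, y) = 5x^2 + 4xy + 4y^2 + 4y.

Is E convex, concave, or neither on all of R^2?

E is quadratic, so its Hessian is the constant matrix H = [[10, 4], [4, 8]].
det(H) = 64, tr(H) = 18.
det(H) > 0 and tr(H) > 0, so H is positive definite everywhere: convex.

convex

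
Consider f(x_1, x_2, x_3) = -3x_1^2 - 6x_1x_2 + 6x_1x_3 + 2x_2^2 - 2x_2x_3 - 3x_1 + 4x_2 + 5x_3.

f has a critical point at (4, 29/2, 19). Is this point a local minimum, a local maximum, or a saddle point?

saddle point

The Hessian is constant: H = [[-6, -6, 6], [-6, 4, -2], [6, -2, 0]].
Leading principal minors: Δ₁ = -6, Δ₂ = -60, Δ₃ = 24.
The minors fit neither the all-positive nor the alternating-sign pattern, so H is indefinite: a saddle point.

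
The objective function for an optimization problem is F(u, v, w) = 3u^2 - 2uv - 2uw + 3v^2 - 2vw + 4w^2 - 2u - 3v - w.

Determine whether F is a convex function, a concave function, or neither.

F is quadratic, so its Hessian is the constant matrix H = [[6, -2, -2], [-2, 6, -2], [-2, -2, 8]].
Leading principal minors: 6, 32, 192.
All positive ⇒ H ≻ 0 ⇒ convex.

convex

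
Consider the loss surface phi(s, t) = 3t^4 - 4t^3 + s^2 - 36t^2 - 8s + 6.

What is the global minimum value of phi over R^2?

-199

phi(s,t) separates as P(s) + Q(t) + 6, so its minimum is min P + min Q + 6.
P'(s) = 2s - 8 vanishes at s ∈ {4}; Q'(t) = 12t(t - 3)(t + 2) vanishes at t ∈ {-2, 0, 3}.
Local minima of P (where P''>0): P(4)=-16. Local minima of Q: Q(-2)=-64, Q(3)=-189.
So the global minimum of phi is P(4) + Q(3) + 6 = -16 − 189 + 6 = -199, attained at (4, 3).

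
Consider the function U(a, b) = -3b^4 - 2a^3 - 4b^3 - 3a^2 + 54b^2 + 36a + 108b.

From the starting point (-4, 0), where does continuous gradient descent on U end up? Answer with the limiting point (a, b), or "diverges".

U is separable, so gradient descent decouples: a follows -∂U/∂a, b follows -∂U/∂b.
∂U/∂a = -6(a - 2)(a + 3); at a=-4 this is -36, so a increases.
∂U/∂b = -12(b - 3)(b + 1)(b + 3); at b=0 this is 108, so b decreases.
a converges to its nearest critical value -3 (a local min of the a-part); b converges to -1. The iterate converges to (-3, -1).

(-3, -1)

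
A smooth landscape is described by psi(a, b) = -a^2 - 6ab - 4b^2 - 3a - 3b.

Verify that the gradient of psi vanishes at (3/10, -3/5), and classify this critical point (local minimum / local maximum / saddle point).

∇psi = (-2a - 6b - 3, -6a - 8b - 3); substituting (3/10, -3/5) gives ∇psi = (0, 0), so (3/10, -3/5) is indeed a critical point.
The Hessian of psi is constant: H = [[-2, -6], [-6, -8]].
det(H) = (-2)·(-8) − (-6)² = -20.
Since det(H) < 0, H is indefinite and the critical point is a saddle point.

saddle point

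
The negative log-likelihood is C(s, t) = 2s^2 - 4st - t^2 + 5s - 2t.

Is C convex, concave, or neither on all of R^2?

C is quadratic, so its Hessian is the constant matrix H = [[4, -4], [-4, -2]].
det(H) = -24, tr(H) = 2.
det(H) < 0, so H is indefinite: neither convex nor concave.

neither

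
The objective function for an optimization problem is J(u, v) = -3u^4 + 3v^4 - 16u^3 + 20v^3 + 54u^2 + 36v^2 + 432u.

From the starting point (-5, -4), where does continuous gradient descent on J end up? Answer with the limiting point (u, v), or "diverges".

diverges

J is separable, so gradient descent decouples: u follows -∂J/∂u, v follows -∂J/∂v.
∂J/∂u = -12(u - 3)(u + 3)(u + 4); at u=-5 this is 192, so u decreases.
∂J/∂v = 12v(v + 2)(v + 3); at v=-4 this is -96, so v increases.
The u-coordinate has no critical point in that direction and runs off to infinity.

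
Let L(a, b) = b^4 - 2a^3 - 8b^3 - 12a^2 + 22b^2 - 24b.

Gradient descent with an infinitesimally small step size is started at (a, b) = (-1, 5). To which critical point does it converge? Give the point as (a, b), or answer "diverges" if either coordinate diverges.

(-4, 3)

L is separable, so gradient descent decouples: a follows -∂L/∂a, b follows -∂L/∂b.
∂L/∂a = -6a(a + 4); at a=-1 this is 18, so a decreases.
∂L/∂b = 4(b - 3)(b - 2)(b - 1); at b=5 this is 96, so b decreases.
a converges to its nearest critical value -4 (a local min of the a-part); b converges to 3. The iterate converges to (-4, 3).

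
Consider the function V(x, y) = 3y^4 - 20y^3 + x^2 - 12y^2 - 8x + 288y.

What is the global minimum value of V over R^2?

V(x,y) separates as P(x) + Q(y), so its minimum is min P + min Q.
P'(x) = 2x - 8 vanishes at x ∈ {4}; Q'(y) = 12(y - 4)(y - 3)(y + 2) vanishes at y ∈ {-2, 3, 4}.
Local minima of P (where P''>0): P(4)=-16. Local minima of Q: Q(-2)=-416, Q(4)=448.
So the global minimum of V is P(4) + Q(-2) = -16 − 416 = -432, attained at (4, -2).

-432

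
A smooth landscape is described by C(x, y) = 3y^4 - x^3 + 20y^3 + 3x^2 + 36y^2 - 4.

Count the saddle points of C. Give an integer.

C separates as a function of x plus a function of y, so ∇C=0 decouples.
∂C/∂x = -3x(x - 2) = 0 at x ∈ {0, 2}; ∂C/∂y = 12y(y + 2)(y + 3) = 0 at y ∈ {-3, -2, 0}.
The Hessian is diagonal: diag(C_xx, C_yy). Second derivatives: C_xx(0)=6, C_xx(2)=-6; C_yy(-3)=36, C_yy(-2)=-24, C_yy(0)=72.
Saddle points occur where the two diagonal entries have opposite signs: (0, -2), (2, -3), (2, 0). Count: 3.

3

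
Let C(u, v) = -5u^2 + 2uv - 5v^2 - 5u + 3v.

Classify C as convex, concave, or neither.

concave

C is quadratic, so its Hessian is the constant matrix H = [[-10, 2], [2, -10]].
det(H) = 96, tr(H) = -20.
det(H) > 0 and tr(H) < 0, so H is negative definite everywhere: concave.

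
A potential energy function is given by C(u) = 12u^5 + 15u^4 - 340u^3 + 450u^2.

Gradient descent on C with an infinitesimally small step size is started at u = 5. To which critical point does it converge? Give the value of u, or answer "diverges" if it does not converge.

3

C'(u) = 60u(u - 3)(u - 1)(u + 5), so C'(5) = 24000.
Gradient descent moves in the -C' direction, i.e. u is decreasing.
The nearest critical point in that direction is u = 3, where C'' = 2880 > 0 (a local minimum). The iterate converges there.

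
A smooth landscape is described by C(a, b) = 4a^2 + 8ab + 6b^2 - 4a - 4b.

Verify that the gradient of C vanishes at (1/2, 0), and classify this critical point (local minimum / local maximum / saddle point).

local minimum

∇C = (8a + 8b - 4, 8a + 12b - 4); substituting (1/2, 0) gives ∇C = (0, 0), so (1/2, 0) is indeed a critical point.
The Hessian of C is constant: H = [[8, 8], [8, 12]].
det(H) = 8·12 − 8² = 32.
det(H) > 0 and tr(H) = 20 > 0, so H is positive definite and the point is a local minimum.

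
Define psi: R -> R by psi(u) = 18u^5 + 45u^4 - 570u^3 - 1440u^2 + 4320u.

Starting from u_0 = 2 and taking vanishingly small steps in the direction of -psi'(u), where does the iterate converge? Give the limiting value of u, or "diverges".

4

psi'(u) = 90(u - 4)(u - 1)(u + 3)(u + 4), so psi'(2) = -5400.
Gradient descent moves in the -psi' direction, i.e. u is increasing.
The nearest critical point in that direction is u = 4, where psi'' = 15120 > 0 (a local minimum). The iterate converges there.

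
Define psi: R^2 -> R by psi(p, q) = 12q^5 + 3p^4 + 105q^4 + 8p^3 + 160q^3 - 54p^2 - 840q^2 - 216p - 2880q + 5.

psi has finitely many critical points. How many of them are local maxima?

2

psi separates as a function of p plus a function of q, so ∇psi=0 decouples.
∂psi/∂p = 12(p - 3)(p + 2)(p + 3) = 0 at p ∈ {-3, -2, 3}; ∂psi/∂q = 60(q - 2)(q + 2)(q + 3)(q + 4) = 0 at q ∈ {-4, -3, -2, 2}.
The Hessian is diagonal: diag(psi_pp, psi_qq). Second derivatives: psi_pp(-3)=72, psi_pp(-2)=-60, psi_pp(3)=360; psi_qq(-4)=-720, psi_qq(-3)=300, psi_qq(-2)=-480, psi_qq(2)=7200.
Local maxima occur where both diagonal entries negative: (-2, -4), (-2, -2). Count: 2.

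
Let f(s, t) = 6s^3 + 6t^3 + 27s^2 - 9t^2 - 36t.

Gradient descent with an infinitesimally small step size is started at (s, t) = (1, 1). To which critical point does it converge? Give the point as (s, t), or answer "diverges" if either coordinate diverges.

f is separable, so gradient descent decouples: s follows -∂f/∂s, t follows -∂f/∂t.
∂f/∂s = 18s(s + 3); at s=1 this is 72, so s decreases.
∂f/∂t = 18(t - 2)(t + 1); at t=1 this is -36, so t increases.
s converges to its nearest critical value 0 (a local min of the s-part); t converges to 2. The iterate converges to (0, 2).

(0, 2)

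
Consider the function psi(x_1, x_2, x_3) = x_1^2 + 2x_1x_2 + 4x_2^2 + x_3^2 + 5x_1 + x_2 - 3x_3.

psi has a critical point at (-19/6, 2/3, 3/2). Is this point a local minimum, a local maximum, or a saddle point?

The Hessian is constant: H = [[2, 2, 0], [2, 8, 0], [0, 0, 2]].
Leading principal minors: Δ₁ = 2, Δ₂ = 12, Δ₃ = 24.
All leading minors are positive, so H is positive definite: a local minimum.

local minimum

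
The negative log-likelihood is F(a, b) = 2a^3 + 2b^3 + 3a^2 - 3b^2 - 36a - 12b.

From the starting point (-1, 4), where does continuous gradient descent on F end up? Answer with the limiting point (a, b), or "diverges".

(2, 2)

F is separable, so gradient descent decouples: a follows -∂F/∂a, b follows -∂F/∂b.
∂F/∂a = 6(a - 2)(a + 3); at a=-1 this is -36, so a increases.
∂F/∂b = 6(b - 2)(b + 1); at b=4 this is 60, so b decreases.
a converges to its nearest critical value 2 (a local min of the a-part); b converges to 2. The iterate converges to (2, 2).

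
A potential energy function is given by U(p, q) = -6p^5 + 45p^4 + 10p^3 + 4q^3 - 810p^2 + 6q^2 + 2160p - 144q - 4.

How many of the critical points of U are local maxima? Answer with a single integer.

U separates as a function of p plus a function of q, so ∇U=0 decouples.
∂U/∂p = -30(p - 4)(p - 3)(p - 2)(p + 3) = 0 at p ∈ {-3, 2, 3, 4}; ∂U/∂q = 12(q - 3)(q + 4) = 0 at q ∈ {-4, 3}.
The Hessian is diagonal: diag(U_pp, U_qq). Second derivatives: U_pp(-3)=6300, U_pp(2)=-300, U_pp(3)=180, U_pp(4)=-420; U_qq(-4)=-84, U_qq(3)=84.
Local maxima occur where both diagonal entries negative: (2, -4), (4, -4). Count: 2.

2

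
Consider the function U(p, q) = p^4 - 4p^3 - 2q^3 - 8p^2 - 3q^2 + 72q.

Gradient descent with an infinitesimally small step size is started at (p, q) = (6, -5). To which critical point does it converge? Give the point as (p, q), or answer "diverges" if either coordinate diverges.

U is separable, so gradient descent decouples: p follows -∂U/∂p, q follows -∂U/∂q.
∂U/∂p = 4p(p - 4)(p + 1); at p=6 this is 336, so p decreases.
∂U/∂q = -6(q - 3)(q + 4); at q=-5 this is -48, so q increases.
p converges to its nearest critical value 4 (a local min of the p-part); q converges to -4. The iterate converges to (4, -4).

(4, -4)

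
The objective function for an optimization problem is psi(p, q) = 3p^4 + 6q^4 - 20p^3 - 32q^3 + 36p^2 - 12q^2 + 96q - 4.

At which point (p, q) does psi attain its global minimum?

(0, 4)

psi(p,q) separates as A(p) + B(q) − 4, so its minimum is min A + min B − 4.
A'(p) = 12p(p - 3)(p - 2) vanishes at p ∈ {0, 2, 3}; B'(q) = 24(q - 4)(q - 1)(q + 1) vanishes at q ∈ {-1, 1, 4}.
Local minima of A (where A''>0): A(0)=0, A(3)=27. Local minima of B: B(-1)=-70, B(4)=-320.
So the global minimum of psi is A(0) + B(4) − 4 = 0 − 320 − 4 = -324, attained at (0, 4).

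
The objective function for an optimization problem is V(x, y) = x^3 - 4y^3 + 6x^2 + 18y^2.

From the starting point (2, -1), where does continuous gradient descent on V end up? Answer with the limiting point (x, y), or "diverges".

(0, 0)

V is separable, so gradient descent decouples: x follows -∂V/∂x, y follows -∂V/∂y.
∂V/∂x = 3x(x + 4); at x=2 this is 36, so x decreases.
∂V/∂y = -12y(y - 3); at y=-1 this is -48, so y increases.
x converges to its nearest critical value 0 (a local min of the x-part); y converges to 0. The iterate converges to (0, 0).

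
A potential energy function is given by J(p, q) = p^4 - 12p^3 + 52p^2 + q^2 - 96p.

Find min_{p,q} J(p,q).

-64

J(p,q) separates as A(p) + B(q), so its minimum is min A + min B.
A'(p) = 4(p - 4)(p - 3)(p - 2) vanishes at p ∈ {2, 3, 4}; B'(q) = 2q vanishes at q ∈ {0}.
Local minima of A (where A''>0): A(2)=-64, A(4)=-64. Local minima of B: B(0)=0.
So the global minimum of J is A(2) + B(0) = -64 + 0 = -64, attained at (2, 0).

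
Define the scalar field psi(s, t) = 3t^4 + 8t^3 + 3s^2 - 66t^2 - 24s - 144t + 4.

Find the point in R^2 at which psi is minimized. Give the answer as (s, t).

psi(s,t) separates as P(s) + Q(t) + 4, so its minimum is min P + min Q + 4.
P'(s) = 6s - 24 vanishes at s ∈ {4}; Q'(t) = 12(t - 3)(t + 1)(t + 4) vanishes at t ∈ {-4, -1, 3}.
Local minima of P (where P''>0): P(4)=-48. Local minima of Q: Q(-4)=-224, Q(3)=-567.
So the global minimum of psi is P(4) + Q(3) + 4 = -48 − 567 + 4 = -611, attained at (4, 3).

(4, 3)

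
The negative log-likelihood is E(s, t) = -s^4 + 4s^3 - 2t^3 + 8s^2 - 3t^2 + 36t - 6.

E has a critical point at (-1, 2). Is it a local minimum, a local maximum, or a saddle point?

local maximum

The mixed partial ∂²E/∂s∂t is 0, so the Hessian at any point is diag(E_ss, E_tt) = diag(4(-3s^2 + 6s + 4), -6(2t + 1)).
At (-1, 2): H = diag(-20, -30).
Both eigenvalues are negative, so H is negative definite: a local maximum.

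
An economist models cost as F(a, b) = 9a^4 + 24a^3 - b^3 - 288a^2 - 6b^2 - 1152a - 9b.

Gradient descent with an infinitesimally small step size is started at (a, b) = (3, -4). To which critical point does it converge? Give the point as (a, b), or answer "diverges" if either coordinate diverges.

(4, -3)

F is separable, so gradient descent decouples: a follows -∂F/∂a, b follows -∂F/∂b.
∂F/∂a = 36(a - 4)(a + 2)(a + 4); at a=3 this is -1260, so a increases.
∂F/∂b = -3(b + 1)(b + 3); at b=-4 this is -9, so b increases.
a converges to its nearest critical value 4 (a local min of the a-part); b converges to -3. The iterate converges to (4, -3).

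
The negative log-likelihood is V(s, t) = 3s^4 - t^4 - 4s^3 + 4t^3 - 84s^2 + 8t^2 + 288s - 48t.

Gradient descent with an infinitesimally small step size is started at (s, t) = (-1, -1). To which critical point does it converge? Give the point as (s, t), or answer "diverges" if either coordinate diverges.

(-4, 2)

V is separable, so gradient descent decouples: s follows -∂V/∂s, t follows -∂V/∂t.
∂V/∂s = 12(s - 3)(s - 2)(s + 4); at s=-1 this is 432, so s decreases.
∂V/∂t = -4(t - 3)(t - 2)(t + 2); at t=-1 this is -48, so t increases.
s converges to its nearest critical value -4 (a local min of the s-part); t converges to 2. The iterate converges to (-4, 2).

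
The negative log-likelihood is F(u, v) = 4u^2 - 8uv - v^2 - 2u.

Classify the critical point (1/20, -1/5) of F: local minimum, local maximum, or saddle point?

The Hessian of F is constant: H = [[8, -8], [-8, -2]].
det(H) = 8·(-2) − (-8)² = -80.
Since det(H) < 0, H is indefinite and the critical point is a saddle point.

saddle point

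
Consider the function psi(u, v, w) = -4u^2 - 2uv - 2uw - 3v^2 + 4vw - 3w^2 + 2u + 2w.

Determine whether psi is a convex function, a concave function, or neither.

concave

psi is quadratic, so its Hessian is the constant matrix H = [[-8, -2, -2], [-2, -6, 4], [-2, 4, -6]].
Leading principal minors: -8, 44, -80.
Signs alternate −, +, − ⇒ H ≺ 0 ⇒ concave.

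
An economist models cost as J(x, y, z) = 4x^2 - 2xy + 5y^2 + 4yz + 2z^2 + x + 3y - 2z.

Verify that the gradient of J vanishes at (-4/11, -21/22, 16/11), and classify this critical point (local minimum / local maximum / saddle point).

local minimum

∇J = (8x - 2y + 1, -2x + 10y + 4z + 3, 4y + 4z - 2); substituting (-4/11, -21/22, 16/11) gives ∇J = (0, 0, 0), so (-4/11, -21/22, 16/11) is indeed a critical point.
The Hessian is constant: H = [[8, -2, 0], [-2, 10, 4], [0, 4, 4]].
Leading principal minors: Δ₁ = 8, Δ₂ = 76, Δ₃ = 176.
All leading minors are positive, so H is positive definite: a local minimum.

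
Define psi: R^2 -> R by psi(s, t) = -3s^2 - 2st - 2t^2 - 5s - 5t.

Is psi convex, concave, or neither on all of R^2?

psi is quadratic, so its Hessian is the constant matrix H = [[-6, -2], [-2, -4]].
det(H) = 20, tr(H) = -10.
det(H) > 0 and tr(H) < 0, so H is negative definite everywhere: concave.

concave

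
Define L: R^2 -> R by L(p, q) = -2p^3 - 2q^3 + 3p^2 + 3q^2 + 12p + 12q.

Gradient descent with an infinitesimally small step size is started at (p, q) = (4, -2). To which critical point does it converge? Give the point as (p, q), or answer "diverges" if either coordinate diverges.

diverges

L is separable, so gradient descent decouples: p follows -∂L/∂p, q follows -∂L/∂q.
∂L/∂p = -6(p - 2)(p + 1); at p=4 this is -60, so p increases.
∂L/∂q = -6(q - 2)(q + 1); at q=-2 this is -24, so q increases.
The p-coordinate has no critical point in that direction and runs off to infinity.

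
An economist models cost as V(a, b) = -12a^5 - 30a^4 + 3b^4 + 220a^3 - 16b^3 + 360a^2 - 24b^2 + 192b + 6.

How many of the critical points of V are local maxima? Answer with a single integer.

V separates as a function of a plus a function of b, so ∇V=0 decouples.
∂V/∂a = -60a(a - 3)(a + 1)(a + 4) = 0 at a ∈ {-4, -1, 0, 3}; ∂V/∂b = 12(b - 4)(b - 2)(b + 2) = 0 at b ∈ {-2, 2, 4}.
The Hessian is diagonal: diag(V_aa, V_bb). Second derivatives: V_aa(-4)=5040, V_aa(-1)=-720, V_aa(0)=720, V_aa(3)=-5040; V_bb(-2)=288, V_bb(2)=-96, V_bb(4)=144.
Local maxima occur where both diagonal entries negative: (-1, 2), (3, 2). Count: 2.

2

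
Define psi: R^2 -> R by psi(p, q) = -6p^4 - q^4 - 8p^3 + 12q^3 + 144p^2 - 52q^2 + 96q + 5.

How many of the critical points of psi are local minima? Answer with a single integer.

psi separates as a function of p plus a function of q, so ∇psi=0 decouples.
∂psi/∂p = -24p(p - 3)(p + 4) = 0 at p ∈ {-4, 0, 3}; ∂psi/∂q = -4(q - 4)(q - 3)(q - 2) = 0 at q ∈ {2, 3, 4}.
The Hessian is diagonal: diag(psi_pp, psi_qq). Second derivatives: psi_pp(-4)=-672, psi_pp(0)=288, psi_pp(3)=-504; psi_qq(2)=-8, psi_qq(3)=4, psi_qq(4)=-8.
Local minima occur where both diagonal entries positive: (0, 3). Count: 1.

1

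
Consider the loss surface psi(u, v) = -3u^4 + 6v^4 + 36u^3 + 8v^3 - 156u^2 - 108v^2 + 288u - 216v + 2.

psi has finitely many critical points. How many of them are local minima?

2

psi separates as a function of u plus a function of v, so ∇psi=0 decouples.
∂psi/∂u = -12(u - 4)(u - 3)(u - 2) = 0 at u ∈ {2, 3, 4}; ∂psi/∂v = 24(v - 3)(v + 1)(v + 3) = 0 at v ∈ {-3, -1, 3}.
The Hessian is diagonal: diag(psi_uu, psi_vv). Second derivatives: psi_uu(2)=-24, psi_uu(3)=12, psi_uu(4)=-24; psi_vv(-3)=288, psi_vv(-1)=-192, psi_vv(3)=576.
Local minima occur where both diagonal entries positive: (3, -3), (3, 3). Count: 2.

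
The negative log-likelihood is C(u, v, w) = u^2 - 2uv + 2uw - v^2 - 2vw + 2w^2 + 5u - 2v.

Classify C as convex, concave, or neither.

neither

C is quadratic, so its Hessian is the constant matrix H = [[2, -2, 2], [-2, -2, -2], [2, -2, 4]].
Leading principal minors: 2, -8, -16.
Neither pattern holds ⇒ H is indefinite ⇒ neither convex nor concave.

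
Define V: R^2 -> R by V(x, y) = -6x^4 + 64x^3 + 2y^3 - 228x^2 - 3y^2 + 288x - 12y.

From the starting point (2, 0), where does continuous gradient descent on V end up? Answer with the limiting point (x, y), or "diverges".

(3, 2)

V is separable, so gradient descent decouples: x follows -∂V/∂x, y follows -∂V/∂y.
∂V/∂x = -24(x - 4)(x - 3)(x - 1); at x=2 this is -48, so x increases.
∂V/∂y = 6(y - 2)(y + 1); at y=0 this is -12, so y increases.
x converges to its nearest critical value 3 (a local min of the x-part); y converges to 2. The iterate converges to (3, 2).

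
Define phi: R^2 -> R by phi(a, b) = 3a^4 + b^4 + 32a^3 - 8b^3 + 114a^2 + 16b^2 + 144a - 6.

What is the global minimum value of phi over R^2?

phi(a,b) separates as P(a) + Q(b) − 6, so its minimum is min P + min Q − 6.
P'(a) = 12(a + 1)(a + 3)(a + 4) vanishes at a ∈ {-4, -3, -1}; Q'(b) = 4b(b - 4)(b - 2) vanishes at b ∈ {0, 2, 4}.
Local minima of P (where P''>0): P(-4)=-32, P(-1)=-59. Local minima of Q: Q(0)=0, Q(4)=0.
So the global minimum of phi is P(-1) + Q(0) − 6 = -59 + 0 − 6 = -65, attained at (-1, 0).

-65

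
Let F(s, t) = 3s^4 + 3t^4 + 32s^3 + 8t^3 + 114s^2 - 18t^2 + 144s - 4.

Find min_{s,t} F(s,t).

F(s,t) separates as P(s) + Q(t) − 4, so its minimum is min P + min Q − 4.
P'(s) = 12(s + 1)(s + 3)(s + 4) vanishes at s ∈ {-4, -3, -1}; Q'(t) = 12t(t - 1)(t + 3) vanishes at t ∈ {-3, 0, 1}.
Local minima of P (where P''>0): P(-4)=-32, P(-1)=-59. Local minima of Q: Q(-3)=-135, Q(1)=-7.
So the global minimum of F is P(-1) + Q(-3) − 4 = -59 − 135 − 4 = -198, attained at (-1, -3).

-198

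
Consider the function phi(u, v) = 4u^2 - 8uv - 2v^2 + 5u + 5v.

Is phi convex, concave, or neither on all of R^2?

phi is quadratic, so its Hessian is the constant matrix H = [[8, -8], [-8, -4]].
det(H) = -96, tr(H) = 4.
det(H) < 0, so H is indefinite: neither convex nor concave.

neither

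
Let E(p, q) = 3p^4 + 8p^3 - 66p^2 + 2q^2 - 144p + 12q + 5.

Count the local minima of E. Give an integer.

E separates as a function of p plus a function of q, so ∇E=0 decouples.
∂E/∂p = 12(p - 3)(p + 1)(p + 4) = 0 at p ∈ {-4, -1, 3}; ∂E/∂q = 4(q + 3) = 0 at q ∈ {-3}.
The Hessian is diagonal: diag(E_pp, E_qq). Second derivatives: E_pp(-4)=252, E_pp(-1)=-144, E_pp(3)=336; E_qq(-3)=4.
Local minima occur where both diagonal entries positive: (-4, -3), (3, -3). Count: 2.

2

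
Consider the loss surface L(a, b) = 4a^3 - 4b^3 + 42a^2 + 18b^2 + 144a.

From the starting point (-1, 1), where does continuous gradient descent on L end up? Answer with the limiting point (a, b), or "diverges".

(-3, 0)

L is separable, so gradient descent decouples: a follows -∂L/∂a, b follows -∂L/∂b.
∂L/∂a = 12(a + 3)(a + 4); at a=-1 this is 72, so a decreases.
∂L/∂b = -12b(b - 3); at b=1 this is 24, so b decreases.
a converges to its nearest critical value -3 (a local min of the a-part); b converges to 0. The iterate converges to (-3, 0).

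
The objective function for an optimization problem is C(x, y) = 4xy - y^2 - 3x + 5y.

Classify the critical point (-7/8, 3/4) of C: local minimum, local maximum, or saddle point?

The Hessian of C is constant: H = [[0, 4], [4, -2]].
det(H) = 0·(-2) − 4² = -16.
Since det(H) < 0, H is indefinite and the critical point is a saddle point.

saddle point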